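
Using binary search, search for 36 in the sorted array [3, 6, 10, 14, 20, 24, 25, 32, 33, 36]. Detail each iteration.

Binary search for 36 in [3, 6, 10, 14, 20, 24, 25, 32, 33, 36]:

lo=0, hi=9, mid=4, arr[mid]=20 -> 20 < 36, search right half
lo=5, hi=9, mid=7, arr[mid]=32 -> 32 < 36, search right half
lo=8, hi=9, mid=8, arr[mid]=33 -> 33 < 36, search right half
lo=9, hi=9, mid=9, arr[mid]=36 -> Found target at index 9!

Binary search finds 36 at index 9 after 4 comparisons. The search repeatedly halves the search space by comparing with the middle element.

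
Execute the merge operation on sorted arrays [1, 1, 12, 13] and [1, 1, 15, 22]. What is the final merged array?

Merging process:

Compare 1 vs 1: take 1 from left. Merged: [1]
Compare 1 vs 1: take 1 from left. Merged: [1, 1]
Compare 12 vs 1: take 1 from right. Merged: [1, 1, 1]
Compare 12 vs 1: take 1 from right. Merged: [1, 1, 1, 1]
Compare 12 vs 15: take 12 from left. Merged: [1, 1, 1, 1, 12]
Compare 13 vs 15: take 13 from left. Merged: [1, 1, 1, 1, 12, 13]
Append remaining from right: [15, 22]. Merged: [1, 1, 1, 1, 12, 13, 15, 22]

Final merged array: [1, 1, 1, 1, 12, 13, 15, 22]
Total comparisons: 6

The merged array is [1, 1, 1, 1, 12, 13, 15, 22], requiring 6 comparisons. The merge step runs in O(n) time where n is the total number of elements.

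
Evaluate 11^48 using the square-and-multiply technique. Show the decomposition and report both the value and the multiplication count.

Computing 11^48 by squaring (build up from 11^1; each line after the first costs one multiplication):

11^1 = 11
11^2 = (11^1)^2 = 11^2 = 121
11^3 = 11 * 11^2 = 11 * 121 = 1331
11^6 = (11^3)^2 = 1331^2 = 1771561
11^12 = (11^6)^2 = 1771561^2 = 3138428376721
11^24 = (11^12)^2 = 3138428376721^2 = 9849732675807611094711841
11^48 = (11^24)^2 = 9849732675807611094711841^2 = 97017233784872162402203715694511008214034825609281

Result: 97017233784872162402203715694511008214034825609281
Multiplications needed: 6 (6 lines after 11^1)

11^48 = 97017233784872162402203715694511008214034825609281. Using exponentiation by squaring, this requires 6 multiplications. The key idea: if the exponent is even, square the half-power; if odd, multiply by the base once.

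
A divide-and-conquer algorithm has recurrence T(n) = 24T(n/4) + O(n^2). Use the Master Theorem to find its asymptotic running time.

Master Theorem for T(n) = 24T(n/4) + O(n^2):

a = 24, b = 4, c = 2
log_b(a) = log_4(24) = 2.2925

Case 1: c = 2 < log_4(24) = 2.2925
T(n) = O(n^(log_4 24))

For T(n) = 24T(n/4) + O(n^2): log_4(24) = 2.2925. This is Case 1 of the Master Theorem (c < log_b(a), work dominated by leaves), giving O(n^(log_4 24)).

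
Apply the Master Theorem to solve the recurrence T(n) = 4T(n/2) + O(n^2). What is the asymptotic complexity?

Master Theorem for T(n) = 4T(n/2) + O(n^2):

a = 4, b = 2, c = 2
log_b(a) = log_2(4) = 2.0000

Case 2: c = 2 = log_2(4) = 2.0000
T(n) = O(n^2 log n) = O(n^2 log n)

For T(n) = 4T(n/2) + O(n^2): log_2(4) = 2.0000. This is Case 2 of the Master Theorem (c = log_b(a), equal work at all levels), giving O(n^2 log n).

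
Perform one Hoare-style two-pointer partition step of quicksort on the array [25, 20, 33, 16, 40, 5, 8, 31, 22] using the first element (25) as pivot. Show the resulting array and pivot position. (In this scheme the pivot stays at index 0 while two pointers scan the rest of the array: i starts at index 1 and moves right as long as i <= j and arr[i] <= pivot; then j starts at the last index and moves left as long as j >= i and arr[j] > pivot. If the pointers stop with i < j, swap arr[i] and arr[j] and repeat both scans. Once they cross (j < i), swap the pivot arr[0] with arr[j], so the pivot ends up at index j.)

Hoare-style two-pointer partition with pivot = 25:

Initial array: [25, 20, 33, 16, 40, 5, 8, 31, 22]

Pointers start at i = 1, j = 8.
i stops at index 2 (arr[2]=33 > 25), j stops at index 8 (arr[8]=22 <= 25): swap arr[2] and arr[8], array becomes [25, 20, 22, 16, 40, 5, 8, 31, 33]
i stops at index 4 (arr[4]=40 > 25), j stops at index 6 (arr[6]=8 <= 25): swap arr[4] and arr[6], array becomes [25, 20, 22, 16, 8, 5, 40, 31, 33]
i ends at 6, j ends at 5: the pointers have crossed (j < i), so scanning stops.

Swap pivot arr[0] with arr[5] to place pivot at position 5: [5, 20, 22, 16, 8, 25, 40, 31, 33]
Pivot position: 5

After partitioning with pivot 25, the array becomes [5, 20, 22, 16, 8, 25, 40, 31, 33]. The pivot is placed at index 5. All elements to the left of the pivot are <= 25, and all elements to the right are > 25.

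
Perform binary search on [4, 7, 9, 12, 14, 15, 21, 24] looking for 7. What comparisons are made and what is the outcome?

Binary search for 7 in [4, 7, 9, 12, 14, 15, 21, 24]:

lo=0, hi=7, mid=3, arr[mid]=12 -> 12 > 7, search left half
lo=0, hi=2, mid=1, arr[mid]=7 -> Found target at index 1!

Binary search finds 7 at index 1 after 2 comparisons. The search repeatedly halves the search space by comparing with the middle element.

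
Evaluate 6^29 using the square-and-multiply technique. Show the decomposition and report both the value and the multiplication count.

Computing 6^29 by squaring (build up from 6^1; each line after the first costs one multiplication):

6^1 = 6
6^2 = (6^1)^2 = 6^2 = 36
6^3 = 6 * 6^2 = 6 * 36 = 216
6^6 = (6^3)^2 = 216^2 = 46656
6^7 = 6 * 6^6 = 6 * 46656 = 279936
6^14 = (6^7)^2 = 279936^2 = 78364164096
6^28 = (6^14)^2 = 78364164096^2 = 6140942214464815497216
6^29 = 6 * 6^28 = 6 * 6140942214464815497216 = 36845653286788892983296

Result: 36845653286788892983296
Multiplications needed: 7 (7 lines after 6^1)

6^29 = 36845653286788892983296. Using exponentiation by squaring, this requires 7 multiplications. The key idea: if the exponent is even, square the half-power; if odd, multiply by the base once.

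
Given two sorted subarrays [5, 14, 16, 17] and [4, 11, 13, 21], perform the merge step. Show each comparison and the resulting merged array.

Merging process:

Compare 5 vs 4: take 4 from right. Merged: [4]
Compare 5 vs 11: take 5 from left. Merged: [4, 5]
Compare 14 vs 11: take 11 from right. Merged: [4, 5, 11]
Compare 14 vs 13: take 13 from right. Merged: [4, 5, 11, 13]
Compare 14 vs 21: take 14 from left. Merged: [4, 5, 11, 13, 14]
Compare 16 vs 21: take 16 from left. Merged: [4, 5, 11, 13, 14, 16]
Compare 17 vs 21: take 17 from left. Merged: [4, 5, 11, 13, 14, 16, 17]
Append remaining from right: [21]. Merged: [4, 5, 11, 13, 14, 16, 17, 21]

Final merged array: [4, 5, 11, 13, 14, 16, 17, 21]
Total comparisons: 7

The merged array is [4, 5, 11, 13, 14, 16, 17, 21], requiring 7 comparisons. The merge step runs in O(n) time where n is the total number of elements.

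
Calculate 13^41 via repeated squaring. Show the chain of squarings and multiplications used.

Computing 13^41 by squaring (build up from 13^1; each line after the first costs one multiplication):

13^1 = 13
13^2 = (13^1)^2 = 13^2 = 169
13^4 = (13^2)^2 = 169^2 = 28561
13^5 = 13 * 13^4 = 13 * 28561 = 371293
13^10 = (13^5)^2 = 371293^2 = 137858491849
13^20 = (13^10)^2 = 137858491849^2 = 19004963774880799438801
13^40 = (13^20)^2 = 19004963774880799438801^2 = 361188648084531445929920877641340156544317601
13^41 = 13 * 13^40 = 13 * 361188648084531445929920877641340156544317601 = 4695452425098908797088971409337422035076128813

Result: 4695452425098908797088971409337422035076128813
Multiplications needed: 7 (7 lines after 13^1)

13^41 = 4695452425098908797088971409337422035076128813. Using exponentiation by squaring, this requires 7 multiplications. The key idea: if the exponent is even, square the half-power; if odd, multiply by the base once.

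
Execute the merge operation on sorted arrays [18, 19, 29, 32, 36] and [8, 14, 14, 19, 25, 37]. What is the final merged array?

Merging process:

Compare 18 vs 8: take 8 from right. Merged: [8]
Compare 18 vs 14: take 14 from right. Merged: [8, 14]
Compare 18 vs 14: take 14 from right. Merged: [8, 14, 14]
Compare 18 vs 19: take 18 from left. Merged: [8, 14, 14, 18]
Compare 19 vs 19: take 19 from left. Merged: [8, 14, 14, 18, 19]
Compare 29 vs 19: take 19 from right. Merged: [8, 14, 14, 18, 19, 19]
Compare 29 vs 25: take 25 from right. Merged: [8, 14, 14, 18, 19, 19, 25]
Compare 29 vs 37: take 29 from left. Merged: [8, 14, 14, 18, 19, 19, 25, 29]
Compare 32 vs 37: take 32 from left. Merged: [8, 14, 14, 18, 19, 19, 25, 29, 32]
Compare 36 vs 37: take 36 from left. Merged: [8, 14, 14, 18, 19, 19, 25, 29, 32, 36]
Append remaining from right: [37]. Merged: [8, 14, 14, 18, 19, 19, 25, 29, 32, 36, 37]

Final merged array: [8, 14, 14, 18, 19, 19, 25, 29, 32, 36, 37]
Total comparisons: 10

The merged array is [8, 14, 14, 18, 19, 19, 25, 29, 32, 36, 37], requiring 10 comparisons. The merge step runs in O(n) time where n is the total number of elements.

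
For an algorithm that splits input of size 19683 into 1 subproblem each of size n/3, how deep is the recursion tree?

For divide and conquer with division factor 3:

Problem sizes at each level:
Level 0: 19683
Level 1: 6561
Level 2: 2187
Level 3: 729
Level 4: 243
Level 5: 81
Level 6: 27
Level 7: 9
Level 8: 3
Level 9: 1

The root is level 0 and the size-1 base case is level 9 (the tree spans levels 0 through 9, i.e. 10 levels counting the root), so the depth is the number of divisions: log_3(19683) = 9

The recursion tree depth is log_3(19683) = 9. At each level, the problem size is divided by 3, so it takes 9 divisions to reduce to a base case of size 1. The algorithm makes 1 recursive call at each level.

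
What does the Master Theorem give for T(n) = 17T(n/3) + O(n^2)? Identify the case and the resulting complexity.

Master Theorem for T(n) = 17T(n/3) + O(n^2):

a = 17, b = 3, c = 2
log_b(a) = log_3(17) = 2.5789

Case 1: c = 2 < log_3(17) = 2.5789
T(n) = O(n^(log_3 17))

For T(n) = 17T(n/3) + O(n^2): log_3(17) = 2.5789. This is Case 1 of the Master Theorem (c < log_b(a), work dominated by leaves), giving O(n^(log_3 17)).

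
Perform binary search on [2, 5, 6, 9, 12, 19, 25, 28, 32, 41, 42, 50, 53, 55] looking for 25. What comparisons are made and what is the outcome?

Binary search for 25 in [2, 5, 6, 9, 12, 19, 25, 28, 32, 41, 42, 50, 53, 55]:

lo=0, hi=13, mid=6, arr[mid]=25 -> Found target at index 6!

Binary search finds 25 at index 6 after 1 comparisons. The search repeatedly halves the search space by comparing with the middle element.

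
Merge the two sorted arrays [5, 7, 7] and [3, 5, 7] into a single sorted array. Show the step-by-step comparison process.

Merging process:

Compare 5 vs 3: take 3 from right. Merged: [3]
Compare 5 vs 5: take 5 from left. Merged: [3, 5]
Compare 7 vs 5: take 5 from right. Merged: [3, 5, 5]
Compare 7 vs 7: take 7 from left. Merged: [3, 5, 5, 7]
Compare 7 vs 7: take 7 from left. Merged: [3, 5, 5, 7, 7]
Append remaining from right: [7]. Merged: [3, 5, 5, 7, 7, 7]

Final merged array: [3, 5, 5, 7, 7, 7]
Total comparisons: 5

The merged array is [3, 5, 5, 7, 7, 7], requiring 5 comparisons. The merge step runs in O(n) time where n is the total number of elements.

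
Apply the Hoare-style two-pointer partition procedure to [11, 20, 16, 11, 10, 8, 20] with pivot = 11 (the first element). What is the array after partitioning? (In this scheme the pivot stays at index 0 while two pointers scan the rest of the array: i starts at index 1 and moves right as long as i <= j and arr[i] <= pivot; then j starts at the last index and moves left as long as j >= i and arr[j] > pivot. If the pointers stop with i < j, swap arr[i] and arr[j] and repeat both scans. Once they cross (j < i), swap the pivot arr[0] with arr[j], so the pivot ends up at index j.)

Hoare-style two-pointer partition with pivot = 11:

Initial array: [11, 20, 16, 11, 10, 8, 20]

Pointers start at i = 1, j = 6.
i stops at index 1 (arr[1]=20 > 11), j stops at index 5 (arr[5]=8 <= 11): swap arr[1] and arr[5], array becomes [11, 8, 16, 11, 10, 20, 20]
i stops at index 2 (arr[2]=16 > 11), j stops at index 4 (arr[4]=10 <= 11): swap arr[2] and arr[4], array becomes [11, 8, 10, 11, 16, 20, 20]
i ends at 4, j ends at 3: the pointers have crossed (j < i), so scanning stops.

Swap pivot arr[0] with arr[3] to place pivot at position 3: [11, 8, 10, 11, 16, 20, 20]
Pivot position: 3

After partitioning with pivot 11, the array becomes [11, 8, 10, 11, 16, 20, 20]. The pivot is placed at index 3. All elements to the left of the pivot are <= 11, and all elements to the right are > 11.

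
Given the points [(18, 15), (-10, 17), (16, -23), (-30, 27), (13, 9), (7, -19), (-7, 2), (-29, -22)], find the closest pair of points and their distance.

Computing all pairwise distances among 8 points:

d((18, 15), (-10, 17)) = 28.0713
d((18, 15), (16, -23)) = 38.0526
d((18, 15), (-30, 27)) = 49.4773
d((18, 15), (13, 9)) = 7.8102 <-- minimum
d((18, 15), (7, -19)) = 35.7351
d((18, 15), (-7, 2)) = 28.178
d((18, 15), (-29, -22)) = 59.8164
d((-10, 17), (16, -23)) = 47.7074
d((-10, 17), (-30, 27)) = 22.3607
d((-10, 17), (13, 9)) = 24.3516
d((-10, 17), (7, -19)) = 39.8121
d((-10, 17), (-7, 2)) = 15.2971
d((-10, 17), (-29, -22)) = 43.382
d((16, -23), (-30, 27)) = 67.9412
d((16, -23), (13, 9)) = 32.1403
d((16, -23), (7, -19)) = 9.8489
d((16, -23), (-7, 2)) = 33.9706
d((16, -23), (-29, -22)) = 45.0111
d((-30, 27), (13, 9)) = 46.6154
d((-30, 27), (7, -19)) = 59.0339
d((-30, 27), (-7, 2)) = 33.9706
d((-30, 27), (-29, -22)) = 49.0102
d((13, 9), (7, -19)) = 28.6356
d((13, 9), (-7, 2)) = 21.1896
d((13, 9), (-29, -22)) = 52.2015
d((7, -19), (-7, 2)) = 25.2389
d((7, -19), (-29, -22)) = 36.1248
d((-7, 2), (-29, -22)) = 32.5576

Closest pair: (18, 15) and (13, 9) with distance 7.8102

The closest pair is (18, 15) and (13, 9) with Euclidean distance 7.8102. For 8 points, brute-force pairwise comparison is shown above. For large n, the divide-and-conquer algorithm (sort by x, recurse on halves, check the dividing strip) achieves O(n log n).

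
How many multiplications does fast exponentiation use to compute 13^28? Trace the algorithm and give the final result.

Computing 13^28 by squaring (build up from 13^1; each line after the first costs one multiplication):

13^1 = 13
13^2 = (13^1)^2 = 13^2 = 169
13^3 = 13 * 13^2 = 13 * 169 = 2197
13^6 = (13^3)^2 = 2197^2 = 4826809
13^7 = 13 * 13^6 = 13 * 4826809 = 62748517
13^14 = (13^7)^2 = 62748517^2 = 3937376385699289
13^28 = (13^14)^2 = 3937376385699289^2 = 15502932802662396215269535105521

Result: 15502932802662396215269535105521
Multiplications needed: 6 (6 lines after 13^1)

13^28 = 15502932802662396215269535105521. Using exponentiation by squaring, this requires 6 multiplications. The key idea: if the exponent is even, square the half-power; if odd, multiply by the base once.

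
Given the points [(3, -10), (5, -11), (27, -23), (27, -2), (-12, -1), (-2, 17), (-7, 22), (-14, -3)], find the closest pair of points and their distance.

Computing all pairwise distances among 8 points:

d((3, -10), (5, -11)) = 2.2361 <-- minimum
d((3, -10), (27, -23)) = 27.2947
d((3, -10), (27, -2)) = 25.2982
d((3, -10), (-12, -1)) = 17.4929
d((3, -10), (-2, 17)) = 27.4591
d((3, -10), (-7, 22)) = 33.5261
d((3, -10), (-14, -3)) = 18.3848
d((5, -11), (27, -23)) = 25.0599
d((5, -11), (27, -2)) = 23.7697
d((5, -11), (-12, -1)) = 19.7231
d((5, -11), (-2, 17)) = 28.8617
d((5, -11), (-7, 22)) = 35.1141
d((5, -11), (-14, -3)) = 20.6155
d((27, -23), (27, -2)) = 21.0
d((27, -23), (-12, -1)) = 44.7772
d((27, -23), (-2, 17)) = 49.4065
d((27, -23), (-7, 22)) = 56.4004
d((27, -23), (-14, -3)) = 45.618
d((27, -2), (-12, -1)) = 39.0128
d((27, -2), (-2, 17)) = 34.6699
d((27, -2), (-7, 22)) = 41.6173
d((27, -2), (-14, -3)) = 41.0122
d((-12, -1), (-2, 17)) = 20.5913
d((-12, -1), (-7, 22)) = 23.5372
d((-12, -1), (-14, -3)) = 2.8284
d((-2, 17), (-7, 22)) = 7.0711
d((-2, 17), (-14, -3)) = 23.3238
d((-7, 22), (-14, -3)) = 25.9615

Closest pair: (3, -10) and (5, -11) with distance 2.2361

The closest pair is (3, -10) and (5, -11) with Euclidean distance 2.2361. For 8 points, brute-force pairwise comparison is shown above. For large n, the divide-and-conquer algorithm (sort by x, recurse on halves, check the dividing strip) achieves O(n log n).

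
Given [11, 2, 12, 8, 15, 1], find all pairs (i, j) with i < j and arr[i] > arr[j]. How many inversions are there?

Finding inversions in [11, 2, 12, 8, 15, 1]:

(0, 1): arr[0]=11 > arr[1]=2
(0, 3): arr[0]=11 > arr[3]=8
(0, 5): arr[0]=11 > arr[5]=1
(1, 5): arr[1]=2 > arr[5]=1
(2, 3): arr[2]=12 > arr[3]=8
(2, 5): arr[2]=12 > arr[5]=1
(3, 5): arr[3]=8 > arr[5]=1
(4, 5): arr[4]=15 > arr[5]=1

Total inversions: 8

The array has 8 inversion(s): (0,1), (0,3), (0,5), (1,5), (2,3), (2,5), (3,5), (4,5). Each pair (i,j) satisfies i < j and arr[i] > arr[j].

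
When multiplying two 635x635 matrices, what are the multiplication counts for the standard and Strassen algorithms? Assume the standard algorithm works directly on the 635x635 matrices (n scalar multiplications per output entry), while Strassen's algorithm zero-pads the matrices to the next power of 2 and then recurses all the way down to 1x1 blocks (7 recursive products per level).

Matrix multiplication for 635x635 matrices:

Strassen's algorithm requires power-of-2 dimensions. Pad 635x635 to 1024x1024 (next power of 2).

Standard algorithm: 635^3 = 256047875 multiplications
Strassen's algorithm: 7^(log2(1024)) = 7^10 = 282475249 multiplications
Difference: 256047875 - 282475249 = -26427374 (Strassen uses MORE here due to padding overhead — for small or just-over-power-of-2 n, padding can outweigh the per-level savings)

Standard: 256047875 multiplications (635^3). Strassen: 282475249 multiplications (7^10, after padding to 1024x1024). Strassen reduces 8 recursive multiplications to 7 at each level.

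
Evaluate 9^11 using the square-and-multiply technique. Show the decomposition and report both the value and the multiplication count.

Computing 9^11 by squaring (build up from 9^1; each line after the first costs one multiplication):

9^1 = 9
9^2 = (9^1)^2 = 9^2 = 81
9^4 = (9^2)^2 = 81^2 = 6561
9^5 = 9 * 9^4 = 9 * 6561 = 59049
9^10 = (9^5)^2 = 59049^2 = 3486784401
9^11 = 9 * 9^10 = 9 * 3486784401 = 31381059609

Result: 31381059609
Multiplications needed: 5 (5 lines after 9^1)

9^11 = 31381059609. Using exponentiation by squaring, this requires 5 multiplications. The key idea: if the exponent is even, square the half-power; if odd, multiply by the base once.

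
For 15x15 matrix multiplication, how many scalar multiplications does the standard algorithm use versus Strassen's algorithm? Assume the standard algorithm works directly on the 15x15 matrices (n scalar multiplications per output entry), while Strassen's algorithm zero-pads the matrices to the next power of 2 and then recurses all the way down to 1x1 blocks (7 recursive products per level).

Matrix multiplication for 15x15 matrices:

Strassen's algorithm requires power-of-2 dimensions. Pad 15x15 to 16x16 (next power of 2).

Standard algorithm: 15^3 = 3375 multiplications
Strassen's algorithm: 7^(log2(16)) = 7^4 = 2401 multiplications
Savings: 3375 - 2401 = 974 multiplications

Standard: 3375 multiplications (15^3). Strassen: 2401 multiplications (7^4, after padding to 16x16). Strassen reduces 8 recursive multiplications to 7 at each level.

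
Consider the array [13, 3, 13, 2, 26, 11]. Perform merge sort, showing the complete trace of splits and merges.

Merge sort trace:

Split: [13, 3, 13, 2, 26, 11] -> [13, 3, 13] and [2, 26, 11]
  Split: [13, 3, 13] -> [13] and [3, 13]
    Split: [3, 13] -> [3] and [13]
    Merge: [3] + [13] -> [3, 13]
  Merge: [13] + [3, 13] -> [3, 13, 13]
  Split: [2, 26, 11] -> [2] and [26, 11]
    Split: [26, 11] -> [26] and [11]
    Merge: [26] + [11] -> [11, 26]
  Merge: [2] + [11, 26] -> [2, 11, 26]
Merge: [3, 13, 13] + [2, 11, 26] -> [2, 3, 11, 13, 13, 26]

Final sorted array: [2, 3, 11, 13, 13, 26]

The merge sort proceeds by recursively splitting the array and merging sorted halves.
After all merges, the sorted array is [2, 3, 11, 13, 13, 26].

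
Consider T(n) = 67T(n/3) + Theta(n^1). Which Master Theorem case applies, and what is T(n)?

Master Theorem for T(n) = 67T(n/3) + O(n^1):

a = 67, b = 3, c = 1
log_b(a) = log_3(67) = 3.8273

Case 1: c = 1 < log_3(67) = 3.8273
T(n) = O(n^(log_3 67))

For T(n) = 67T(n/3) + O(n^1): log_3(67) = 3.8273. This is Case 1 of the Master Theorem (c < log_b(a), work dominated by leaves), giving O(n^(log_3 67)).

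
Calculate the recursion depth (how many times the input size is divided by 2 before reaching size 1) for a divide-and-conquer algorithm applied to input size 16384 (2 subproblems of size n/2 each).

For divide and conquer with division factor 2:

Problem sizes at each level:
Level 0: 16384
Level 1: 8192
Level 2: 4096
Level 3: 2048
Level 4: 1024
Level 5: 512
Level 6: 256
Level 7: 128
Level 8: 64
Level 9: 32
Level 10: 16
Level 11: 8
Level 12: 4
Level 13: 2
Level 14: 1

The root is level 0 and the size-1 base case is level 14 (the tree spans levels 0 through 14, i.e. 15 levels counting the root), so the depth is the number of divisions: log_2(16384) = 14

The recursion tree depth is log_2(16384) = 14. At each level, the problem size is divided by 2, so it takes 14 divisions to reduce to a base case of size 1. The algorithm makes 2 recursive calls at each level.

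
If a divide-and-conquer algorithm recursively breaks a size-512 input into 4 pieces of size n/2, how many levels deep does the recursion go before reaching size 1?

For divide and conquer with division factor 2:

Problem sizes at each level:
Level 0: 512
Level 1: 256
Level 2: 128
Level 3: 64
Level 4: 32
Level 5: 16
Level 6: 8
Level 7: 4
Level 8: 2
Level 9: 1

The root is level 0 and the size-1 base case is level 9 (the tree spans levels 0 through 9, i.e. 10 levels counting the root), so the depth is the number of divisions: log_2(512) = 9

The recursion tree depth is log_2(512) = 9. At each level, the problem size is divided by 2, so it takes 9 divisions to reduce to a base case of size 1. The algorithm makes 4 recursive calls at each level.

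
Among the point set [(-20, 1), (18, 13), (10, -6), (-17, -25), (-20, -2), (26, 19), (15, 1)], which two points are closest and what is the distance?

Computing all pairwise distances among 7 points:

d((-20, 1), (18, 13)) = 39.8497
d((-20, 1), (10, -6)) = 30.8058
d((-20, 1), (-17, -25)) = 26.1725
d((-20, 1), (-20, -2)) = 3.0 <-- minimum
d((-20, 1), (26, 19)) = 49.3964
d((-20, 1), (15, 1)) = 35.0
d((18, 13), (10, -6)) = 20.6155
d((18, 13), (-17, -25)) = 51.6624
d((18, 13), (-20, -2)) = 40.8534
d((18, 13), (26, 19)) = 10.0
d((18, 13), (15, 1)) = 12.3693
d((10, -6), (-17, -25)) = 33.0151
d((10, -6), (-20, -2)) = 30.2655
d((10, -6), (26, 19)) = 29.6816
d((10, -6), (15, 1)) = 8.6023
d((-17, -25), (-20, -2)) = 23.1948
d((-17, -25), (26, 19)) = 61.5224
d((-17, -25), (15, 1)) = 41.2311
d((-20, -2), (26, 19)) = 50.5668
d((-20, -2), (15, 1)) = 35.1283
d((26, 19), (15, 1)) = 21.095

Closest pair: (-20, 1) and (-20, -2) with distance 3.0

The closest pair is (-20, 1) and (-20, -2) with Euclidean distance 3.0. For 7 points, brute-force pairwise comparison is shown above. For large n, the divide-and-conquer algorithm (sort by x, recurse on halves, check the dividing strip) achieves O(n log n).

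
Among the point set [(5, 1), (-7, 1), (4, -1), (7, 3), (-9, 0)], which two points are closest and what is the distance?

Computing all pairwise distances among 5 points:

d((5, 1), (-7, 1)) = 12.0
d((5, 1), (4, -1)) = 2.2361 <-- minimum
d((5, 1), (7, 3)) = 2.8284
d((5, 1), (-9, 0)) = 14.0357
d((-7, 1), (4, -1)) = 11.1803
d((-7, 1), (7, 3)) = 14.1421
d((-7, 1), (-9, 0)) = 2.2361 <-- minimum
d((4, -1), (7, 3)) = 5.0
d((4, -1), (-9, 0)) = 13.0384
d((7, 3), (-9, 0)) = 16.2788

Minimum distance: 2.2361 (tie among 2 pairs: (5, 1) and (4, -1); (-7, 1) and (-9, 0))

The minimum Euclidean distance is 2.2361. There is a tie: 2 pairs achieve this minimum — (5, 1) and (4, -1); (-7, 1) and (-9, 0). Any of these is a valid closest pair. For 5 points, brute-force pairwise comparison is shown above. For large n, the divide-and-conquer algorithm (sort by x, recurse on halves, check the dividing strip) achieves O(n log n).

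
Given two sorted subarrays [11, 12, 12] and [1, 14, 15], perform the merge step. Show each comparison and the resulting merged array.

Merging process:

Compare 11 vs 1: take 1 from right. Merged: [1]
Compare 11 vs 14: take 11 from left. Merged: [1, 11]
Compare 12 vs 14: take 12 from left. Merged: [1, 11, 12]
Compare 12 vs 14: take 12 from left. Merged: [1, 11, 12, 12]
Append remaining from right: [14, 15]. Merged: [1, 11, 12, 12, 14, 15]

Final merged array: [1, 11, 12, 12, 14, 15]
Total comparisons: 4

The merged array is [1, 11, 12, 12, 14, 15], requiring 4 comparisons. The merge step runs in O(n) time where n is the total number of elements.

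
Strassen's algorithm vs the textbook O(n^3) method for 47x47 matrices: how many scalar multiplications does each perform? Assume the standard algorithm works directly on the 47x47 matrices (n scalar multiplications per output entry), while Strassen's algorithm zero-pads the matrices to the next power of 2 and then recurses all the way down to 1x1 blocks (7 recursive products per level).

Matrix multiplication for 47x47 matrices:

Strassen's algorithm requires power-of-2 dimensions. Pad 47x47 to 64x64 (next power of 2).

Standard algorithm: 47^3 = 103823 multiplications
Strassen's algorithm: 7^(log2(64)) = 7^6 = 117649 multiplications
Difference: 103823 - 117649 = -13826 (Strassen uses MORE here due to padding overhead — for small or just-over-power-of-2 n, padding can outweigh the per-level savings)

Standard: 103823 multiplications (47^3). Strassen: 117649 multiplications (7^6, after padding to 64x64). Strassen reduces 8 recursive multiplications to 7 at each level.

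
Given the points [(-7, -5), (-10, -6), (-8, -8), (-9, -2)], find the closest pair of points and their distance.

Computing all pairwise distances among 4 points:

d((-7, -5), (-10, -6)) = 3.1623
d((-7, -5), (-8, -8)) = 3.1623
d((-7, -5), (-9, -2)) = 3.6056
d((-10, -6), (-8, -8)) = 2.8284 <-- minimum
d((-10, -6), (-9, -2)) = 4.1231
d((-8, -8), (-9, -2)) = 6.0828

Closest pair: (-10, -6) and (-8, -8) with distance 2.8284

The closest pair is (-10, -6) and (-8, -8) with Euclidean distance 2.8284. For 4 points, brute-force pairwise comparison is shown above. For large n, the divide-and-conquer algorithm (sort by x, recurse on halves, check the dividing strip) achieves O(n log n).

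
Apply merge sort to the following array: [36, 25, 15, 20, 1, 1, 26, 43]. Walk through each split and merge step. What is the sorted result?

Merge sort trace:

Split: [36, 25, 15, 20, 1, 1, 26, 43] -> [36, 25, 15, 20] and [1, 1, 26, 43]
  Split: [36, 25, 15, 20] -> [36, 25] and [15, 20]
    Split: [36, 25] -> [36] and [25]
    Merge: [36] + [25] -> [25, 36]
    Split: [15, 20] -> [15] and [20]
    Merge: [15] + [20] -> [15, 20]
  Merge: [25, 36] + [15, 20] -> [15, 20, 25, 36]
  Split: [1, 1, 26, 43] -> [1, 1] and [26, 43]
    Split: [1, 1] -> [1] and [1]
    Merge: [1] + [1] -> [1, 1]
    Split: [26, 43] -> [26] and [43]
    Merge: [26] + [43] -> [26, 43]
  Merge: [1, 1] + [26, 43] -> [1, 1, 26, 43]
Merge: [15, 20, 25, 36] + [1, 1, 26, 43] -> [1, 1, 15, 20, 25, 26, 36, 43]

Final sorted array: [1, 1, 15, 20, 25, 26, 36, 43]

The merge sort proceeds by recursively splitting the array and merging sorted halves.
After all merges, the sorted array is [1, 1, 15, 20, 25, 26, 36, 43].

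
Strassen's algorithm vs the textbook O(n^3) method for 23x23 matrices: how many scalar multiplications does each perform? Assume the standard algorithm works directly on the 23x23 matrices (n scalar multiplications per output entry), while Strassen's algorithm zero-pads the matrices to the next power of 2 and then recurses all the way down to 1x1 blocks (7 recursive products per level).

Matrix multiplication for 23x23 matrices:

Strassen's algorithm requires power-of-2 dimensions. Pad 23x23 to 32x32 (next power of 2).

Standard algorithm: 23^3 = 12167 multiplications
Strassen's algorithm: 7^(log2(32)) = 7^5 = 16807 multiplications
Difference: 12167 - 16807 = -4640 (Strassen uses MORE here due to padding overhead — for small or just-over-power-of-2 n, padding can outweigh the per-level savings)

Standard: 12167 multiplications (23^3). Strassen: 16807 multiplications (7^5, after padding to 32x32). Strassen reduces 8 recursive multiplications to 7 at each level.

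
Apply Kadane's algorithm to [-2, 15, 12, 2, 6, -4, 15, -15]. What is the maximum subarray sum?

Using Kadane's algorithm on [-2, 15, 12, 2, 6, -4, 15, -15]:

Scanning through the array:
Position 1 (value 15): max_ending_here = 15, max_so_far = 15
Position 2 (value 12): max_ending_here = 27, max_so_far = 27
Position 3 (value 2): max_ending_here = 29, max_so_far = 29
Position 4 (value 6): max_ending_here = 35, max_so_far = 35
Position 5 (value -4): max_ending_here = 31, max_so_far = 35
Position 6 (value 15): max_ending_here = 46, max_so_far = 46
Position 7 (value -15): max_ending_here = 31, max_so_far = 46

Maximum subarray: [15, 12, 2, 6, -4, 15]
Maximum sum: 46

The maximum subarray is [15, 12, 2, 6, -4, 15] with sum 46. This subarray runs from index 1 to index 6.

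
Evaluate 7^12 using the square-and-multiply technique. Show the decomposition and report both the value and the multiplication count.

Computing 7^12 by squaring (build up from 7^1; each line after the first costs one multiplication):

7^1 = 7
7^2 = (7^1)^2 = 7^2 = 49
7^3 = 7 * 7^2 = 7 * 49 = 343
7^6 = (7^3)^2 = 343^2 = 117649
7^12 = (7^6)^2 = 117649^2 = 13841287201

Result: 13841287201
Multiplications needed: 4 (4 lines after 7^1)

7^12 = 13841287201. Using exponentiation by squaring, this requires 4 multiplications. The key idea: if the exponent is even, square the half-power; if odd, multiply by the base once.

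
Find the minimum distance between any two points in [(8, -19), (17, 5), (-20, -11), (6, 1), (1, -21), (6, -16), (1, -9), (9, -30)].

Computing all pairwise distances among 8 points:

d((8, -19), (17, 5)) = 25.632
d((8, -19), (-20, -11)) = 29.1204
d((8, -19), (6, 1)) = 20.0998
d((8, -19), (1, -21)) = 7.2801
d((8, -19), (6, -16)) = 3.6056 <-- minimum
d((8, -19), (1, -9)) = 12.2066
d((8, -19), (9, -30)) = 11.0454
d((17, 5), (-20, -11)) = 40.3113
d((17, 5), (6, 1)) = 11.7047
d((17, 5), (1, -21)) = 30.5287
d((17, 5), (6, -16)) = 23.7065
d((17, 5), (1, -9)) = 21.2603
d((17, 5), (9, -30)) = 35.9026
d((-20, -11), (6, 1)) = 28.6356
d((-20, -11), (1, -21)) = 23.2594
d((-20, -11), (6, -16)) = 26.4764
d((-20, -11), (1, -9)) = 21.095
d((-20, -11), (9, -30)) = 34.6699
d((6, 1), (1, -21)) = 22.561
d((6, 1), (6, -16)) = 17.0
d((6, 1), (1, -9)) = 11.1803
d((6, 1), (9, -30)) = 31.1448
d((1, -21), (6, -16)) = 7.0711
d((1, -21), (1, -9)) = 12.0
d((1, -21), (9, -30)) = 12.0416
d((6, -16), (1, -9)) = 8.6023
d((6, -16), (9, -30)) = 14.3178
d((1, -9), (9, -30)) = 22.4722

Closest pair: (8, -19) and (6, -16) with distance 3.6056

The closest pair is (8, -19) and (6, -16) with Euclidean distance 3.6056. For 8 points, brute-force pairwise comparison is shown above. For large n, the divide-and-conquer algorithm (sort by x, recurse on halves, check the dividing strip) achieves O(n log n).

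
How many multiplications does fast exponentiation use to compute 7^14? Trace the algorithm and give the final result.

Computing 7^14 by squaring (build up from 7^1; each line after the first costs one multiplication):

7^1 = 7
7^2 = (7^1)^2 = 7^2 = 49
7^3 = 7 * 7^2 = 7 * 49 = 343
7^6 = (7^3)^2 = 343^2 = 117649
7^7 = 7 * 7^6 = 7 * 117649 = 823543
7^14 = (7^7)^2 = 823543^2 = 678223072849

Result: 678223072849
Multiplications needed: 5 (5 lines after 7^1)

7^14 = 678223072849. Using exponentiation by squaring, this requires 5 multiplications. The key idea: if the exponent is even, square the half-power; if odd, multiply by the base once.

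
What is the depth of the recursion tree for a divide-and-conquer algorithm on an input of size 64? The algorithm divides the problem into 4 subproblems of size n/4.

For divide and conquer with division factor 4:

Problem sizes at each level:
Level 0: 64
Level 1: 16
Level 2: 4
Level 3: 1

The root is level 0 and the size-1 base case is level 3 (the tree spans levels 0 through 3, i.e. 4 levels counting the root), so the depth is the number of divisions: log_4(64) = 3

The recursion tree depth is log_4(64) = 3. At each level, the problem size is divided by 4, so it takes 3 divisions to reduce to a base case of size 1. The algorithm makes 4 recursive calls at each level.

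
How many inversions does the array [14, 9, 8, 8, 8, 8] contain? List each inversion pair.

Finding inversions in [14, 9, 8, 8, 8, 8]:

(0, 1): arr[0]=14 > arr[1]=9
(0, 2): arr[0]=14 > arr[2]=8
(0, 3): arr[0]=14 > arr[3]=8
(0, 4): arr[0]=14 > arr[4]=8
(0, 5): arr[0]=14 > arr[5]=8
(1, 2): arr[1]=9 > arr[2]=8
(1, 3): arr[1]=9 > arr[3]=8
(1, 4): arr[1]=9 > arr[4]=8
(1, 5): arr[1]=9 > arr[5]=8

Total inversions: 9

The array has 9 inversion(s): (0,1), (0,2), (0,3), (0,4), (0,5), (1,2), (1,3), (1,4), (1,5). Each pair (i,j) satisfies i < j and arr[i] > arr[j].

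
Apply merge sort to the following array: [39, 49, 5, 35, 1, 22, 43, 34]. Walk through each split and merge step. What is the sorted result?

Merge sort trace:

Split: [39, 49, 5, 35, 1, 22, 43, 34] -> [39, 49, 5, 35] and [1, 22, 43, 34]
  Split: [39, 49, 5, 35] -> [39, 49] and [5, 35]
    Split: [39, 49] -> [39] and [49]
    Merge: [39] + [49] -> [39, 49]
    Split: [5, 35] -> [5] and [35]
    Merge: [5] + [35] -> [5, 35]
  Merge: [39, 49] + [5, 35] -> [5, 35, 39, 49]
  Split: [1, 22, 43, 34] -> [1, 22] and [43, 34]
    Split: [1, 22] -> [1] and [22]
    Merge: [1] + [22] -> [1, 22]
    Split: [43, 34] -> [43] and [34]
    Merge: [43] + [34] -> [34, 43]
  Merge: [1, 22] + [34, 43] -> [1, 22, 34, 43]
Merge: [5, 35, 39, 49] + [1, 22, 34, 43] -> [1, 5, 22, 34, 35, 39, 43, 49]

Final sorted array: [1, 5, 22, 34, 35, 39, 43, 49]

The merge sort proceeds by recursively splitting the array and merging sorted halves.
After all merges, the sorted array is [1, 5, 22, 34, 35, 39, 43, 49].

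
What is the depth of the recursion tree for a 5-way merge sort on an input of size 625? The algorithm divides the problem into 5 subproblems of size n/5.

For divide and conquer with division factor 5:

Problem sizes at each level:
Level 0: 625
Level 1: 125
Level 2: 25
Level 3: 5
Level 4: 1

The root is level 0 and the size-1 base case is level 4 (the tree spans levels 0 through 4, i.e. 5 levels counting the root), so the depth is the number of divisions: log_5(625) = 4

The recursion tree depth is log_5(625) = 4. At each level, the problem size is divided by 5, so it takes 4 divisions to reduce to a base case of size 1. The algorithm makes 5 recursive calls at each level.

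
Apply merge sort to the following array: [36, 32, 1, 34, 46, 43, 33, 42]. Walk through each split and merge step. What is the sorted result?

Merge sort trace:

Split: [36, 32, 1, 34, 46, 43, 33, 42] -> [36, 32, 1, 34] and [46, 43, 33, 42]
  Split: [36, 32, 1, 34] -> [36, 32] and [1, 34]
    Split: [36, 32] -> [36] and [32]
    Merge: [36] + [32] -> [32, 36]
    Split: [1, 34] -> [1] and [34]
    Merge: [1] + [34] -> [1, 34]
  Merge: [32, 36] + [1, 34] -> [1, 32, 34, 36]
  Split: [46, 43, 33, 42] -> [46, 43] and [33, 42]
    Split: [46, 43] -> [46] and [43]
    Merge: [46] + [43] -> [43, 46]
    Split: [33, 42] -> [33] and [42]
    Merge: [33] + [42] -> [33, 42]
  Merge: [43, 46] + [33, 42] -> [33, 42, 43, 46]
Merge: [1, 32, 34, 36] + [33, 42, 43, 46] -> [1, 32, 33, 34, 36, 42, 43, 46]

Final sorted array: [1, 32, 33, 34, 36, 42, 43, 46]

The merge sort proceeds by recursively splitting the array and merging sorted halves.
After all merges, the sorted array is [1, 32, 33, 34, 36, 42, 43, 46].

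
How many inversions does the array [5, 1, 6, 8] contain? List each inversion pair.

Finding inversions in [5, 1, 6, 8]:

(0, 1): arr[0]=5 > arr[1]=1

Total inversions: 1

The array has 1 inversion(s): (0,1). Each pair (i,j) satisfies i < j and arr[i] > arr[j].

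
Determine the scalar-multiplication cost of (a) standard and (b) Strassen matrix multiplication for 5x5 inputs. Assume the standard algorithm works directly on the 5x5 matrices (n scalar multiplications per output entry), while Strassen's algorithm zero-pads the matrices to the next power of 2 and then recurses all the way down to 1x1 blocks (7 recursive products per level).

Matrix multiplication for 5x5 matrices:

Strassen's algorithm requires power-of-2 dimensions. Pad 5x5 to 8x8 (next power of 2).

Standard algorithm: 5^3 = 125 multiplications
Strassen's algorithm: 7^(log2(8)) = 7^3 = 343 multiplications
Difference: 125 - 343 = -218 (Strassen uses MORE here due to padding overhead — for small or just-over-power-of-2 n, padding can outweigh the per-level savings)

Standard: 125 multiplications (5^3). Strassen: 343 multiplications (7^3, after padding to 8x8). Strassen reduces 8 recursive multiplications to 7 at each level.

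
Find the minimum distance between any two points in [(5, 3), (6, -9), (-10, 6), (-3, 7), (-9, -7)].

Computing all pairwise distances among 5 points:

d((5, 3), (6, -9)) = 12.0416
d((5, 3), (-10, 6)) = 15.2971
d((5, 3), (-3, 7)) = 8.9443
d((5, 3), (-9, -7)) = 17.2047
d((6, -9), (-10, 6)) = 21.9317
d((6, -9), (-3, 7)) = 18.3576
d((6, -9), (-9, -7)) = 15.1327
d((-10, 6), (-3, 7)) = 7.0711 <-- minimum
d((-10, 6), (-9, -7)) = 13.0384
d((-3, 7), (-9, -7)) = 15.2315

Closest pair: (-10, 6) and (-3, 7) with distance 7.0711

The closest pair is (-10, 6) and (-3, 7) with Euclidean distance 7.0711. For 5 points, brute-force pairwise comparison is shown above. For large n, the divide-and-conquer algorithm (sort by x, recurse on halves, check the dividing strip) achieves O(n log n).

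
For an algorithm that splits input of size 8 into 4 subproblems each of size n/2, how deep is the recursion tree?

For divide and conquer with division factor 2:

Problem sizes at each level:
Level 0: 8
Level 1: 4
Level 2: 2
Level 3: 1

The root is level 0 and the size-1 base case is level 3 (the tree spans levels 0 through 3, i.e. 4 levels counting the root), so the depth is the number of divisions: log_2(8) = 3

The recursion tree depth is log_2(8) = 3. At each level, the problem size is divided by 2, so it takes 3 divisions to reduce to a base case of size 1. The algorithm makes 4 recursive calls at each level.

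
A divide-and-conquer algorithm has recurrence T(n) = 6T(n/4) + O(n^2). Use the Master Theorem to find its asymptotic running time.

Master Theorem for T(n) = 6T(n/4) + O(n^2):

a = 6, b = 4, c = 2
log_b(a) = log_4(6) = 1.2925

Case 3: c = 2 > log_4(6) = 1.2925
T(n) = O(n^2) = O(n^2)

For T(n) = 6T(n/4) + O(n^2): log_4(6) = 1.2925. This is Case 3 of the Master Theorem (c > log_b(a), work dominated by root), giving O(n^2).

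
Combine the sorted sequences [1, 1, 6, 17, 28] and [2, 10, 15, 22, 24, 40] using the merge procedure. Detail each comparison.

Merging process:

Compare 1 vs 2: take 1 from left. Merged: [1]
Compare 1 vs 2: take 1 from left. Merged: [1, 1]
Compare 6 vs 2: take 2 from right. Merged: [1, 1, 2]
Compare 6 vs 10: take 6 from left. Merged: [1, 1, 2, 6]
Compare 17 vs 10: take 10 from right. Merged: [1, 1, 2, 6, 10]
Compare 17 vs 15: take 15 from right. Merged: [1, 1, 2, 6, 10, 15]
Compare 17 vs 22: take 17 from left. Merged: [1, 1, 2, 6, 10, 15, 17]
Compare 28 vs 22: take 22 from right. Merged: [1, 1, 2, 6, 10, 15, 17, 22]
Compare 28 vs 24: take 24 from right. Merged: [1, 1, 2, 6, 10, 15, 17, 22, 24]
Compare 28 vs 40: take 28 from left. Merged: [1, 1, 2, 6, 10, 15, 17, 22, 24, 28]
Append remaining from right: [40]. Merged: [1, 1, 2, 6, 10, 15, 17, 22, 24, 28, 40]

Final merged array: [1, 1, 2, 6, 10, 15, 17, 22, 24, 28, 40]
Total comparisons: 10

The merged array is [1, 1, 2, 6, 10, 15, 17, 22, 24, 28, 40], requiring 10 comparisons. The merge step runs in O(n) time where n is the total number of elements.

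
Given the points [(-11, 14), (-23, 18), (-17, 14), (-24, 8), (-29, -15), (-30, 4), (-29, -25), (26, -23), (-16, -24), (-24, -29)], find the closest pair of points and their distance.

Computing all pairwise distances among 10 points:

d((-11, 14), (-23, 18)) = 12.6491
d((-11, 14), (-17, 14)) = 6.0 <-- minimum
d((-11, 14), (-24, 8)) = 14.3178
d((-11, 14), (-29, -15)) = 34.1321
d((-11, 14), (-30, 4)) = 21.4709
d((-11, 14), (-29, -25)) = 42.9535
d((-11, 14), (26, -23)) = 52.3259
d((-11, 14), (-16, -24)) = 38.3275
d((-11, 14), (-24, -29)) = 44.9222
d((-23, 18), (-17, 14)) = 7.2111
d((-23, 18), (-24, 8)) = 10.0499
d((-23, 18), (-29, -15)) = 33.541
d((-23, 18), (-30, 4)) = 15.6525
d((-23, 18), (-29, -25)) = 43.4166
d((-23, 18), (26, -23)) = 63.8905
d((-23, 18), (-16, -24)) = 42.5793
d((-23, 18), (-24, -29)) = 47.0106
d((-17, 14), (-24, 8)) = 9.2195
d((-17, 14), (-29, -15)) = 31.3847
d((-17, 14), (-30, 4)) = 16.4012
d((-17, 14), (-29, -25)) = 40.8044
d((-17, 14), (26, -23)) = 56.7274
d((-17, 14), (-16, -24)) = 38.0132
d((-17, 14), (-24, -29)) = 43.566
d((-24, 8), (-29, -15)) = 23.5372
d((-24, 8), (-30, 4)) = 7.2111
d((-24, 8), (-29, -25)) = 33.3766
d((-24, 8), (26, -23)) = 58.8303
d((-24, 8), (-16, -24)) = 32.9848
d((-24, 8), (-24, -29)) = 37.0
d((-29, -15), (-30, 4)) = 19.0263
d((-29, -15), (-29, -25)) = 10.0
d((-29, -15), (26, -23)) = 55.5788
d((-29, -15), (-16, -24)) = 15.8114
d((-29, -15), (-24, -29)) = 14.8661
d((-30, 4), (-29, -25)) = 29.0172
d((-30, 4), (26, -23)) = 62.1691
d((-30, 4), (-16, -24)) = 31.305
d((-30, 4), (-24, -29)) = 33.541
d((-29, -25), (26, -23)) = 55.0364
d((-29, -25), (-16, -24)) = 13.0384
d((-29, -25), (-24, -29)) = 6.4031
d((26, -23), (-16, -24)) = 42.0119
d((26, -23), (-24, -29)) = 50.3587
d((-16, -24), (-24, -29)) = 9.434

Closest pair: (-11, 14) and (-17, 14) with distance 6.0

The closest pair is (-11, 14) and (-17, 14) with Euclidean distance 6.0. For 10 points, brute-force pairwise comparison is shown above. For large n, the divide-and-conquer algorithm (sort by x, recurse on halves, check the dividing strip) achieves O(n log n).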